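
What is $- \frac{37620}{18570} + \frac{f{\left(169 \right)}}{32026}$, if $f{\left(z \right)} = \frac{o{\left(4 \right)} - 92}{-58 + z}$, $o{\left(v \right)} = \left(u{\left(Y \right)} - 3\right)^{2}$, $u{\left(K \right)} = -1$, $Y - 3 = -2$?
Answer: $- \frac{2228937044}{1100237217} \approx -2.0259$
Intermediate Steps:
$Y = 1$ ($Y = 3 - 2 = 1$)
$o{\left(v \right)} = 16$ ($o{\left(v \right)} = \left(-1 - 3\right)^{2} = \left(-4\right)^{2} = 16$)
$f{\left(z \right)} = - \frac{76}{-58 + z}$ ($f{\left(z \right)} = \frac{16 - 92}{-58 + z} = - \frac{76}{-58 + z}$)
$- \frac{37620}{18570} + \frac{f{\left(169 \right)}}{32026} = - \frac{37620}{18570} + \frac{\left(-76\right) \frac{1}{-58 + 169}}{32026} = \left(-37620\right) \frac{1}{18570} + - \frac{76}{111} \cdot \frac{1}{32026} = - \frac{1254}{619} + \left(-76\right) \frac{1}{111} \cdot \frac{1}{32026} = - \frac{1254}{619} - \frac{38}{1777443} = - \frac{2228937044}{1100237217}$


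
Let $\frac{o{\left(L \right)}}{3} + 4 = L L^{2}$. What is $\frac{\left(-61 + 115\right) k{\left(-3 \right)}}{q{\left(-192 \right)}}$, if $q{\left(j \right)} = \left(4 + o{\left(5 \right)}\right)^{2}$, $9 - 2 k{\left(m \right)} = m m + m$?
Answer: $\frac{81}{134689} \approx 0.00060139$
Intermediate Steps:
$k{\left(m \right)} = \frac{9}{2} - \frac{m}{2} - \frac{m^{2}}{2}$ ($k{\left(m \right)} = \frac{9}{2} - \frac{m m + m}{2} = \frac{9}{2} - \frac{m^{2} + m}{2} = \frac{9}{2} - \frac{m + m^{2}}{2} = \frac{9}{2} - \left(\frac{m}{2} + \frac{m^{2}}{2}\right) = \frac{9}{2} - \frac{m}{2} - \frac{m^{2}}{2}$)
$o{\left(L \right)} = -12 + 3 L^{3}$ ($o{\left(L \right)} = -12 + 3 L L^{2} = -12 + 3 L^{3}$)
$q{\left(j \right)} = 134689$ ($q{\left(j \right)} = \left(4 - \left(12 - 3 \cdot 5^{3}\right)\right)^{2} = \left(4 + \left(-12 + 3 \cdot 125\right)\right)^{2} = \left(4 + \left(-12 + 375\right)\right)^{2} = \left(4 + 363\right)^{2} = 367^{2} = 134689$)
$\frac{\left(-61 + 115\right) k{\left(-3 \right)}}{q{\left(-192 \right)}} = \frac{\left(-61 + 115\right) \left(\frac{9}{2} - - \frac{3}{2} - \frac{\left(-3\right)^{2}}{2}\right)}{134689} = 54 \left(\frac{9}{2} + \frac{3}{2} - \frac{9}{2}\right) \frac{1}{134689} = 54 \cdot \frac{3}{2} \cdot \frac{1}{134689} = 81 \cdot \frac{1}{134689} = \frac{81}{134689}$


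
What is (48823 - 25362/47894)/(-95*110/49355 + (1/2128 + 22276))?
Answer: 3508371714932800/1600733154406419 ≈ 2.1917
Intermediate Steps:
(48823 - 25362/47894)/(-95*110/49355 + (1/2128 + 22276)) = (48823 - 25362*1/47894)/(-10450*1/49355 + (1/2128 + 22276)) = (48823 - 12681/23947)/(-2090/9871 + 47403329/2128) = 1169151700/(23947*(467913813039/21005488)) = (1169151700/23947)*(21005488/467913813039) = 3508371714932800/1600733154406419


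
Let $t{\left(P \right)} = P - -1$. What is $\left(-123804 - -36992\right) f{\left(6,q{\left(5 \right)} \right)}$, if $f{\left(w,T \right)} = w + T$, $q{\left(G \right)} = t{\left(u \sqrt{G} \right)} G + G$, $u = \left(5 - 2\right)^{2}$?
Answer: $-1388992 - 3906540 \sqrt{5} \approx -1.0124 \cdot 10^{7}$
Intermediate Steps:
$u = 9$ ($u = 3^{2} = 9$)
$t{\left(P \right)} = 1 + P$ ($t{\left(P \right)} = P + 1 = 1 + P$)
$q{\left(G \right)} = G + G \left(1 + 9 \sqrt{G}\right)$ ($q{\left(G \right)} = \left(1 + 9 \sqrt{G}\right) G + G = G \left(1 + 9 \sqrt{G}\right) + G = G + G \left(1 + 9 \sqrt{G}\right)$)
$f{\left(w,T \right)} = T + w$
$\left(-123804 - -36992\right) f{\left(6,q{\left(5 \right)} \right)} = \left(-123804 - -36992\right) \left(5 \left(2 + 9 \sqrt{5}\right) + 6\right) = \left(-123804 + 36992\right) \left(\left(10 + 45 \sqrt{5}\right) + 6\right) = - 86812 \left(16 + 45 \sqrt{5}\right) = -1388992 - 3906540 \sqrt{5}$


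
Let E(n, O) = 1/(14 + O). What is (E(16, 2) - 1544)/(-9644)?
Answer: 24703/154304 ≈ 0.16009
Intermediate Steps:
(E(16, 2) - 1544)/(-9644) = (1/(14 + 2) - 1544)/(-9644) = (1/16 - 1544)*(-1/9644) = -24703/16*(-1/9644) = 24703/154304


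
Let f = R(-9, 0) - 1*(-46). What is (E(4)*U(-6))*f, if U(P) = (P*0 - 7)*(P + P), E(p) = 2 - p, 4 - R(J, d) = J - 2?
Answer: -10248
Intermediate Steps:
R(J, d) = 6 - J (R(J, d) = 4 - (J - 2) = 4 - (-2 + J) = 4 + (2 - J) = 6 - J)
f = 61 (f = (6 - 1*(-9)) - 1*(-46) = (6 + 9) + 46 = 15 + 46 = 61)
U(P) = -14*P (U(P) = (0 - 7)*(2*P) = -14*P)
(E(4)*U(-6))*f = ((2 - 1*4)*(-14*(-6)))*61 = ((2 - 4)*84)*61 = -2*84*61 = -168*61 = -10248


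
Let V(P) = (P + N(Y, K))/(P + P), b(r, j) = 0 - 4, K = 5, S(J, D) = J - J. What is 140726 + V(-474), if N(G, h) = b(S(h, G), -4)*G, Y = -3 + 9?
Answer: 22234791/158 ≈ 1.4073e+5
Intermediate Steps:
S(J, D) = 0
Y = 6
b(r, j) = -4
N(G, h) = -4*G
V(P) = (-24 + P)/(2*P) (V(P) = (P - 4*6)/(P + P) = (P - 24)/((2*P)) = (-24 + P)*(1/(2*P)) = (-24 + P)/(2*P))
140726 + V(-474) = 140726 + (½)*(-24 - 474)/(-474) = 140726 + (½)*(-1/474)*(-498) = 140726 + 83/158 = 22234791/158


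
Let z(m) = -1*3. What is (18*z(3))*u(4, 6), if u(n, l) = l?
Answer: -324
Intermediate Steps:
z(m) = -3
(18*z(3))*u(4, 6) = (18*(-3))*6 = -54*6 = -324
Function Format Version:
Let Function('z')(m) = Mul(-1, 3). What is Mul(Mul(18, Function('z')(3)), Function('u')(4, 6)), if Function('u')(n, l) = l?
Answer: -324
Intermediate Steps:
Function('z')(m) = -3
Mul(Mul(18, Function('z')(3)), Function('u')(4, 6)) = Mul(Mul(18, -3), 6) = Mul(-54, 6) = -324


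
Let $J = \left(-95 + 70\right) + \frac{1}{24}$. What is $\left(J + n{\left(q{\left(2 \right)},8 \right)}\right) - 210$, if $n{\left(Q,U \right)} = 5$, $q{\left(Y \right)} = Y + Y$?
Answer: $- \frac{5519}{24} \approx -229.96$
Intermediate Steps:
$q{\left(Y \right)} = 2 Y$
$J = - \frac{599}{24}$ ($J = -25 + \frac{1}{24} = - \frac{599}{24} \approx -24.958$)
$\left(J + n{\left(q{\left(2 \right)},8 \right)}\right) - 210 = \left(- \frac{599}{24} + 5\right) - 210 = - \frac{479}{24} - 210 = - \frac{5519}{24}$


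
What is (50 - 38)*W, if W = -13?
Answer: -156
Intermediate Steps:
(50 - 38)*W = (50 - 38)*(-13) = 12*(-13) = -156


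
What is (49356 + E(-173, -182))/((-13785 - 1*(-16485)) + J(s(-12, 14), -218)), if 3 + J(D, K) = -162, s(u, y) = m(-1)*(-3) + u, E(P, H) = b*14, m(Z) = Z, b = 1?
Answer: 9874/507 ≈ 19.475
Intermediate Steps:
E(P, H) = 14 (E(P, H) = 1*14 = 14)
s(u, y) = 3 + u (s(u, y) = -1*(-3) + u = 3 + u)
J(D, K) = -165 (J(D, K) = -3 - 162 = -165)
(49356 + E(-173, -182))/((-13785 - 1*(-16485)) + J(s(-12, 14), -218)) = (49356 + 14)/((-13785 - 1*(-16485)) - 165) = 49370/((-13785 + 16485) - 165) = 49370/(2700 - 165) = 49370/2535 = 49370*(1/2535) = 9874/507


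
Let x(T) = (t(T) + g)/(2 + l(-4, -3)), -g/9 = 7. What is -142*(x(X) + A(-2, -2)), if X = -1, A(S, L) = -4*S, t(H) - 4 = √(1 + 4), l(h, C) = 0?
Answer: 3053 - 71*√5 ≈ 2894.2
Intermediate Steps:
g = -63 (g = -9*7 = -63)
t(H) = 4 + √5 (t(H) = 4 + √(1 + 4) = 4 + √5)
x(T) = -59/2 + √5/2 (x(T) = ((4 + √5) - 63)/(2 + 0) = (-59 + √5)/2 = (-59 + √5)*(½) = -59/2 + √5/2)
-142*(x(X) + A(-2, -2)) = -142*((-59/2 + √5/2) - 4*(-2)) = -142*((-59/2 + √5/2) + 8) = -142*(-43/2 + √5/2) = 3053 - 71*√5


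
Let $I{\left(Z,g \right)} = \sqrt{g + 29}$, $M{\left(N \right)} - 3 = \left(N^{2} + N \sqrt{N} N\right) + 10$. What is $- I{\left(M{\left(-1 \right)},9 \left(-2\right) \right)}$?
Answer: $- \sqrt{11} \approx -3.3166$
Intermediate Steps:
$M{\left(N \right)} = 13 + N^{2} + N^{\frac{5}{2}}$ ($M{\left(N \right)} = 3 + \left(\left(N^{2} + N \sqrt{N} N\right) + 10\right) = 3 + \left(\left(N^{2} + N^{\frac{3}{2}} N\right) + 10\right) = 3 + \left(\left(N^{2} + N^{\frac{5}{2}}\right) + 10\right) = 3 + \left(10 + N^{2} + N^{\frac{5}{2}}\right) = 13 + N^{2} + N^{\frac{5}{2}}$)
$I{\left(Z,g \right)} = \sqrt{29 + g}$
$- I{\left(M{\left(-1 \right)},9 \left(-2\right) \right)} = - \sqrt{29 + 9 \left(-2\right)} = - \sqrt{29 - 18} = - \sqrt{11}$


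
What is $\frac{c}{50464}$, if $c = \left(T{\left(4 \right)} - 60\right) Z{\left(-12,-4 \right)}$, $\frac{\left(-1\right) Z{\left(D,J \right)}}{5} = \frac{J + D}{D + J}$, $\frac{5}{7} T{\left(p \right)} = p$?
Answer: $\frac{17}{3154} \approx 0.00539$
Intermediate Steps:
$T{\left(p \right)} = \frac{7 p}{5}$
$Z{\left(D,J \right)} = -5$ ($Z{\left(D,J \right)} = - 5 \frac{J + D}{D + J} = - 5 \frac{D + J}{D + J} = \left(-5\right) 1 = -5$)
$c = 272$ ($c = \left(\frac{7}{5} \cdot 4 - 60\right) \left(-5\right) = \left(\frac{28}{5} - 60\right) \left(-5\right) = \left(- \frac{272}{5}\right) \left(-5\right) = 272$)
$\frac{c}{50464} = \frac{272}{50464} = 272 \cdot \frac{1}{50464} = \frac{17}{3154}$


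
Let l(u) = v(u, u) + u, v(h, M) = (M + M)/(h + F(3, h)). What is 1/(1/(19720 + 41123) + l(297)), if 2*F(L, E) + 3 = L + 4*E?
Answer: 20281/6036978 ≈ 0.0033595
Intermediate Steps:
F(L, E) = -3/2 + L/2 + 2*E (F(L, E) = -3/2 + (L + 4*E)/2 = -3/2 + (L/2 + 2*E) = -3/2 + L/2 + 2*E)
v(h, M) = 2*M/(3*h) (v(h, M) = (M + M)/(h + (-3/2 + (½)*3 + 2*h)) = (2*M)/(h + (-3/2 + 3/2 + 2*h)) = (2*M)/(h + 2*h) = (2*M)/((3*h)) = (2*M)*(1/(3*h)) = 2*M/(3*h))
l(u) = ⅔ + u (l(u) = 2*u/(3*u) + u = ⅔ + u)
1/(1/(19720 + 41123) + l(297)) = 1/(1/(19720 + 41123) + (⅔ + 297)) = 1/(1/60843 + 893/3) = 1/(6036978/20281) = 20281/6036978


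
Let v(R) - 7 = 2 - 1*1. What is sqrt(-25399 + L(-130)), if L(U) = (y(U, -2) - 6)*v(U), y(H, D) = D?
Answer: I*sqrt(25463) ≈ 159.57*I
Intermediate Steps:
v(R) = 8 (v(R) = 7 + (2 - 1*1) = 7 + (2 - 1) = 7 + 1 = 8)
L(U) = -64 (L(U) = (-2 - 6)*8 = -8*8 = -64)
sqrt(-25399 + L(-130)) = sqrt(-25399 - 64) = sqrt(-25463) = I*sqrt(25463)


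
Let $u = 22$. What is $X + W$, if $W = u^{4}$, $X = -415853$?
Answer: $-181597$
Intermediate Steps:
$W = 234256$ ($W = 22^{4} = 234256$)
$X + W = -415853 + 234256 = -181597$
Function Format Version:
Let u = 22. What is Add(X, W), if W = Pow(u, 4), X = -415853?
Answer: -181597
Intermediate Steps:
W = 234256 (W = Pow(22, 4) = 234256)
Add(X, W) = Add(-415853, 234256) = -181597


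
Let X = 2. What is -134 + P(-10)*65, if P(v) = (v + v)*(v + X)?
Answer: 10266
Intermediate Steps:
P(v) = 2*v*(2 + v) (P(v) = (v + v)*(v + 2) = (2*v)*(2 + v) = 2*v*(2 + v))
-134 + P(-10)*65 = -134 + (2*(-10)*(2 - 10))*65 = -134 + (2*(-10)*(-8))*65 = -134 + 160*65 = -134 + 10400 = 10266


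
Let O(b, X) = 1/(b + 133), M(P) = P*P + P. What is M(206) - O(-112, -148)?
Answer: 895481/21 ≈ 42642.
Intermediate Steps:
M(P) = P + P² (M(P) = P² + P = P + P²)
O(b, X) = 1/(133 + b)
M(206) - O(-112, -148) = 206*(1 + 206) - 1/(133 - 112) = 206*207 - 1/21 = 42642 - 1*1/21 = 42642 - 1/21 = 895481/21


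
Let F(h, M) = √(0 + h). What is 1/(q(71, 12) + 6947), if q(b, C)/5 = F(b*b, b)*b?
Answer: 1/32152 ≈ 3.1102e-5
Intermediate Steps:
F(h, M) = √h
q(b, C) = 5*b*√(b²) (q(b, C) = 5*(√(b*b)*b) = 5*(√(b²)*b) = 5*(b*√(b²)) = 5*b*√(b²))
1/(q(71, 12) + 6947) = 1/(5*71*√(71²) + 6947) = 1/(5*71*√5041 + 6947) = 1/(5*71*71 + 6947) = 1/(25205 + 6947) = 1/32152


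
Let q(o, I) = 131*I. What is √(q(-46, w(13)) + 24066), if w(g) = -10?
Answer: 2*√5689 ≈ 150.85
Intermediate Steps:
√(q(-46, w(13)) + 24066) = √(131*(-10) + 24066) = √(-1310 + 24066) = √22756 = 2*√5689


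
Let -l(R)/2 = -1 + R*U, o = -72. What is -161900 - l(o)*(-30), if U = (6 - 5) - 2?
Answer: -166160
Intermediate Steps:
U = -1 (U = 1 - 2 = -1)
l(R) = 2 + 2*R (l(R) = -2*(-1 + R*(-1)) = -2*(-1 - R) = 2 + 2*R)
-161900 - l(o)*(-30) = -161900 - (2 + 2*(-72))*(-30) = -161900 - (2 - 144)*(-30) = -161900 - (-142)*(-30) = -161900 - 1*4260 = -161900 - 4260 = -166160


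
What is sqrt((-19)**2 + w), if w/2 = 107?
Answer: 5*sqrt(23) ≈ 23.979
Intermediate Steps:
w = 214 (w = 2*107 = 214)
sqrt((-19)**2 + w) = sqrt((-19)**2 + 214) = sqrt(361 + 214) = sqrt(575) = 5*sqrt(23)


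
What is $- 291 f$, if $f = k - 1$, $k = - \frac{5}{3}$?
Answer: $776$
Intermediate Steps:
$k = - \frac{5}{3}$ ($k = \left(-5\right) \frac{1}{3} = - \frac{5}{3} \approx -1.6667$)
$f = - \frac{8}{3}$ ($f = - \frac{5}{3} - 1 = - \frac{8}{3} \approx -2.6667$)
$- 291 f = \left(-291\right) \left(- \frac{8}{3}\right) = 776$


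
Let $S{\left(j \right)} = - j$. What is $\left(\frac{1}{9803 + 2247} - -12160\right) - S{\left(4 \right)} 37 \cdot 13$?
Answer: $\frac{169712201}{12050} \approx 14084.0$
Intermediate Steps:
$\left(\frac{1}{9803 + 2247} - -12160\right) - S{\left(4 \right)} 37 \cdot 13 = \left(\frac{1}{9803 + 2247} - -12160\right) - \left(-1\right) 4 \cdot 37 \cdot 13 = \left(\frac{1}{12050} + 12160\right) - \left(-4\right) 37 \cdot 13 = \left(\frac{1}{12050} + 12160\right) - \left(-148\right) 13 = \frac{146528001}{12050} - -1924 = \frac{146528001}{12050} + 1924 = \frac{169712201}{12050}$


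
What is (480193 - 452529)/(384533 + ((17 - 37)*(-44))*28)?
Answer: 27664/409173 ≈ 0.067610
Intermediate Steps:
(480193 - 452529)/(384533 + ((17 - 37)*(-44))*28) = 27664/(384533 - 20*(-44)*28) = 27664/(384533 + 880*28) = 27664/(384533 + 24640) = 27664/409173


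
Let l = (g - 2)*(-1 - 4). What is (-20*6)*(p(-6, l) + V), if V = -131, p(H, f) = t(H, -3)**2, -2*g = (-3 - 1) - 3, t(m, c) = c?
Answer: 14640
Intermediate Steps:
g = 7/2 (g = -((-3 - 1) - 3)/2 = -(-4 - 3)/2 = -1/2*(-7) = 7/2 ≈ 3.5000)
l = -15/2 (l = (7/2 - 2)*(-1 - 4) = (3/2)*(-5) = -15/2 ≈ -7.5000)
p(H, f) = 9 (p(H, f) = (-3)**2 = 9)
(-20*6)*(p(-6, l) + V) = (-20*6)*(9 - 131) = -120*(-122) = 14640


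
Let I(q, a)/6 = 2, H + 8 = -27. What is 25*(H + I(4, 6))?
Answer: -575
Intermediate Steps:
H = -35 (H = -8 - 27 = -35)
I(q, a) = 12 (I(q, a) = 6*2 = 12)
25*(H + I(4, 6)) = 25*(-35 + 12) = 25*(-23) = -575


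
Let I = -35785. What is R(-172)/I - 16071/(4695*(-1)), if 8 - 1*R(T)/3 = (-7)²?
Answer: 38378548/11200705 ≈ 3.4264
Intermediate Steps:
R(T) = -123 (R(T) = 24 - 3*(-7)² = 24 - 3*49 = 24 - 147 = -123)
R(-172)/I - 16071/(4695*(-1)) = -123/(-35785) - 16071/(4695*(-1)) = -123*(-1/35785) - 16071/(-4695) = 123/35785 - 16071*(-1/4695) = 123/35785 + 5357/1565 = 38378548/11200705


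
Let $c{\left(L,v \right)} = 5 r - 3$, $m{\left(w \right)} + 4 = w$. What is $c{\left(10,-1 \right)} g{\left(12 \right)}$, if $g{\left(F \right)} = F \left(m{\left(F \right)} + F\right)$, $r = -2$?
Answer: $-3120$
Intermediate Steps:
$m{\left(w \right)} = -4 + w$
$g{\left(F \right)} = F \left(-4 + 2 F\right)$ ($g{\left(F \right)} = F \left(\left(-4 + F\right) + F\right) = F \left(-4 + 2 F\right)$)
$c{\left(L,v \right)} = -13$ ($c{\left(L,v \right)} = 5 \left(-2\right) - 3 = -10 - 3 = -13$)
$c{\left(10,-1 \right)} g{\left(12 \right)} = - 13 \cdot 2 \cdot 12 \left(-2 + 12\right) = - 13 \cdot 2 \cdot 12 \cdot 10 = \left(-13\right) 240 = -3120$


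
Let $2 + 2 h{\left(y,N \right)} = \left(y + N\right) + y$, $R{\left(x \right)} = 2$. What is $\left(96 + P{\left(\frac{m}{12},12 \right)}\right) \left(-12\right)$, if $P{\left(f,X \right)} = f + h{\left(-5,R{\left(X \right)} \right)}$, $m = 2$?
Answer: $-1094$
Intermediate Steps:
$h{\left(y,N \right)} = -1 + y + \frac{N}{2}$ ($h{\left(y,N \right)} = -1 + \frac{\left(y + N\right) + y}{2} = -1 + \frac{\left(N + y\right) + y}{2} = -1 + \frac{N + 2 y}{2} = -1 + \left(y + \frac{N}{2}\right) = -1 + y + \frac{N}{2}$)
$P{\left(f,X \right)} = -5 + f$ ($P{\left(f,X \right)} = f - 5 = -5 + f$)
$\left(96 + P{\left(\frac{m}{12},12 \right)}\right) \left(-12\right) = \left(96 - \left(5 - \frac{2}{12}\right)\right) \left(-12\right) = \left(96 + \left(-5 + 2 \cdot \frac{1}{12}\right)\right) \left(-12\right) = \left(96 + \left(-5 + \frac{1}{6}\right)\right) \left(-12\right) = \left(96 - \frac{29}{6}\right) \left(-12\right) = \frac{547}{6} \left(-12\right) = -1094$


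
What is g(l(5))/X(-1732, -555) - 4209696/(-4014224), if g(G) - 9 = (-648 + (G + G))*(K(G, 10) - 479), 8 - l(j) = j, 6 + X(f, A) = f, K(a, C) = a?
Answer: -76214651061/436045082 ≈ -174.79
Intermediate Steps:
X(f, A) = -6 + f
l(j) = 8 - j
g(G) = 9 + (-648 + 2*G)*(-479 + G) (g(G) = 9 + (-648 + (G + G))*(G - 479) = 9 + (-648 + 2*G)*(-479 + G))
g(l(5))/X(-1732, -555) - 4209696/(-4014224) = (310401 - 1606*(8 - 1*5) + 2*(8 - 1*5)²)/(-6 - 1732) - 4209696/(-4014224) = (310401 - 1606*(8 - 5) + 2*(8 - 5)²)/(-1738) - 4209696*(-1/4014224) = (310401 - 1606*3 + 2*3²)*(-1/1738) + 263106/250889 = (310401 - 4818 + 2*9)*(-1/1738) + 263106/250889 = (310401 - 4818 + 18)*(-1/1738) + 263106/250889 = 305601*(-1/1738) + 263106/250889 = -305601/1738 + 263106/250889 = -76214651061/436045082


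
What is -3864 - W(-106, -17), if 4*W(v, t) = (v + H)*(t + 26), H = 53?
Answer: -14979/4 ≈ -3744.8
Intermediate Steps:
W(v, t) = (26 + t)*(53 + v)/4 (W(v, t) = ((v + 53)*(t + 26))/4 = ((53 + v)*(26 + t))/4 = ((26 + t)*(53 + v))/4 = (26 + t)*(53 + v)/4)
-3864 - W(-106, -17) = -3864 - (689/2 + (13/2)*(-106) + (53/4)*(-17) + (¼)*(-17)*(-106)) = -3864 - (689/2 - 689 - 901/4 + 901/2) = -3864 - 1*(-477/4) = -3864 + 477/4 = -14979/4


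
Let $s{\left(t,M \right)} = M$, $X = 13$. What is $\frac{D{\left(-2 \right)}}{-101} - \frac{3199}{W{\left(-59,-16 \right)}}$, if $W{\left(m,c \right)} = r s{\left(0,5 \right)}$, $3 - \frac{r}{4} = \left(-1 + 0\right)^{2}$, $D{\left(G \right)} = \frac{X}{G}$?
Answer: $- \frac{322839}{4040} \approx -79.911$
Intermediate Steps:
$D{\left(G \right)} = \frac{13}{G}$
$r = 8$ ($r = 12 - 4 \left(-1 + 0\right)^{2} = 12 - 4 \left(-1\right)^{2} = 12 - 4 = 8$)
$W{\left(m,c \right)} = 40$ ($W{\left(m,c \right)} = 8 \cdot 5 = 40$)
$\frac{D{\left(-2 \right)}}{-101} - \frac{3199}{W{\left(-59,-16 \right)}} = \frac{13 \frac{1}{-2}}{-101} - \frac{3199}{40} = 13 \left(- \frac{1}{2}\right) \left(- \frac{1}{101}\right) - \frac{3199}{40} = \left(- \frac{13}{2}\right) \left(- \frac{1}{101}\right) - \frac{3199}{40} = \frac{13}{202} - \frac{3199}{40} = - \frac{322839}{4040}$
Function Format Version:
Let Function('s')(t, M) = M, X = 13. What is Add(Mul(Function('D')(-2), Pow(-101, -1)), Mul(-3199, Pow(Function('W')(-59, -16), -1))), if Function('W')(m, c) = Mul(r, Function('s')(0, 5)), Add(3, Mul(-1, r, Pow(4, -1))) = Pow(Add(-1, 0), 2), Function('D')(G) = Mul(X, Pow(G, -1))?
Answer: Rational(-322839, 4040) ≈ -79.911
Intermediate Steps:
Function('D')(G) = Mul(13, Pow(G, -1))
r = 8 (r = Add(12, Mul(-4, Pow(Add(-1, 0), 2))) = Add(12, Mul(-4, Pow(-1, 2))) = Add(12, Mul(-4, 1)) = Add(12, -4) = 8)
Function('W')(m, c) = 40 (Function('W')(m, c) = Mul(8, 5) = 40)
Add(Mul(Function('D')(-2), Pow(-101, -1)), Mul(-3199, Pow(Function('W')(-59, -16), -1))) = Add(Mul(Mul(13, Pow(-2, -1)), Pow(-101, -1)), Mul(-3199, Pow(40, -1))) = Add(Mul(Mul(13, Rational(-1, 2)), Rational(-1, 101)), Mul(-3199, Rational(1, 40))) = Add(Mul(Rational(-13, 2), Rational(-1, 101)), Rational(-3199, 40)) = Add(Rational(13, 202), Rational(-3199, 40)) = Rational(-322839, 4040)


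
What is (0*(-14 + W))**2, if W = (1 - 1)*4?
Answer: 0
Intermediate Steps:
W = 0 (W = 0*4 = 0)
(0*(-14 + W))**2 = (0*(-14 + 0))**2 = (0*(-14))**2 = 0**2 = 0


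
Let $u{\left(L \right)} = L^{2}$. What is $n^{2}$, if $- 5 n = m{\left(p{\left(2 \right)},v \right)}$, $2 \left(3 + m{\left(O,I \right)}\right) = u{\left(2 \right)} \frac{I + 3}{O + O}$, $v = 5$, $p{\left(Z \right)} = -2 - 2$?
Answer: $1$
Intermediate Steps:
$p{\left(Z \right)} = -4$
$m{\left(O,I \right)} = -3 + \frac{3 + I}{O}$ ($m{\left(O,I \right)} = -3 + \frac{2^{2} \frac{I + 3}{O + O}}{2} = -3 + \frac{4 \frac{3 + I}{2 O}}{2} = -3 + \frac{2 \frac{1}{O} \left(3 + I\right)}{2} = -3 + \frac{3 + I}{O}$)
$n = 1$ ($n = - \frac{\frac{1}{-4} \left(3 + 5 - -12\right)}{5} = - \frac{\left(- \frac{1}{4}\right) \left(3 + 5 + 12\right)}{5} = - \frac{\left(- \frac{1}{4}\right) 20}{5} = \left(- \frac{1}{5}\right) \left(-5\right) = 1$)
$n^{2} = 1^{2} = 1$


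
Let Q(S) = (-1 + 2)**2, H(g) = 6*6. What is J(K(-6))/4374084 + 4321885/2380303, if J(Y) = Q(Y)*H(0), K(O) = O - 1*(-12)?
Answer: 1575364476604/867637105621 ≈ 1.8157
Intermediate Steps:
H(g) = 36
K(O) = 12 + O (K(O) = O + 12 = 12 + O)
Q(S) = 1 (Q(S) = 1**2 = 1)
J(Y) = 36 (J(Y) = 1*36 = 36)
J(K(-6))/4374084 + 4321885/2380303 = 36/4374084 + 4321885/2380303 = 36*(1/4374084) + 4321885*(1/2380303) = 3/364507 + 4321885/2380303 = 1575364476604/867637105621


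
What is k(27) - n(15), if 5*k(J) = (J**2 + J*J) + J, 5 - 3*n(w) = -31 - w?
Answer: 280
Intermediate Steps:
n(w) = 12 + w/3 (n(w) = 5/3 - (-31 - w)/3 = 5/3 + (31/3 + w/3) = 12 + w/3)
k(J) = J/5 + 2*J**2/5 (k(J) = ((J**2 + J*J) + J)/5 = ((J**2 + J**2) + J)/5 = (2*J**2 + J)/5 = (J + 2*J**2)/5 = J/5 + 2*J**2/5)
k(27) - n(15) = (1/5)*27*(1 + 2*27) - (12 + (1/3)*15) = (1/5)*27*(1 + 54) - (12 + 5) = (1/5)*27*55 - 1*17 = 297 - 17 = 280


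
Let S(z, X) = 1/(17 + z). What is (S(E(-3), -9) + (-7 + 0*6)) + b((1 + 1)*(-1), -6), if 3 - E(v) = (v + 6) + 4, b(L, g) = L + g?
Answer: -194/13 ≈ -14.923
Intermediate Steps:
E(v) = -7 - v (E(v) = 3 - ((v + 6) + 4) = 3 - ((6 + v) + 4) = 3 - (10 + v) = 3 + (-10 - v) = -7 - v)
(S(E(-3), -9) + (-7 + 0*6)) + b((1 + 1)*(-1), -6) = (1/(17 + (-7 - 1*(-3))) + (-7 + 0*6)) + ((1 + 1)*(-1) - 6) = (1/(17 + (-7 + 3)) + (-7 + 0)) + (2*(-1) - 6) = (1/(17 - 4) - 7) + (-2 - 6) = (1/13 - 7) - 8 = -90/13 - 8 = -194/13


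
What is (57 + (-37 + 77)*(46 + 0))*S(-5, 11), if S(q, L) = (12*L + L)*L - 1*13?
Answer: 2959320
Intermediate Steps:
S(q, L) = -13 + 13*L**2 (S(q, L) = (13*L)*L - 13 = 13*L**2 - 13 = -13 + 13*L**2)
(57 + (-37 + 77)*(46 + 0))*S(-5, 11) = (57 + (-37 + 77)*(46 + 0))*(-13 + 13*11**2) = (57 + 40*46)*(-13 + 13*121) = (57 + 1840)*(-13 + 1573) = 1897*1560 = 2959320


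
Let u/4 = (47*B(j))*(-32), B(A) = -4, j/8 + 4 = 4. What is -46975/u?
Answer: -46975/24064 ≈ -1.9521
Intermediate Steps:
j = 0 (j = -32 + 8*4 = -32 + 32 = 0)
u = 24064 (u = 4*((47*(-4))*(-32)) = 4*(-188*(-32)) = 4*6016 = 24064)
-46975/u = -46975/24064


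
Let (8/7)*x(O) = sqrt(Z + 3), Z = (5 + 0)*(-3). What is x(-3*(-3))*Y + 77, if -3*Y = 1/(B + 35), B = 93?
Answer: 77 - 7*I*sqrt(3)/1536 ≈ 77.0 - 0.0078935*I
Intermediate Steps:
Z = -15 (Z = 5*(-3) = -15)
Y = -1/384 (Y = -1/(3*(93 + 35)) = -1/3/128 = -1/3*1/128 = -1/384 ≈ -0.0026042)
x(O) = 7*I*sqrt(3)/4 (x(O) = 7*sqrt(-15 + 3)/8 = 7*sqrt(-12)/8 = 7*(2*I*sqrt(3))/8 = 7*I*sqrt(3)/4)
x(-3*(-3))*Y + 77 = (7*I*sqrt(3)/4)*(-1/384) + 77 = -7*I*sqrt(3)/1536 + 77 = 77 - 7*I*sqrt(3)/1536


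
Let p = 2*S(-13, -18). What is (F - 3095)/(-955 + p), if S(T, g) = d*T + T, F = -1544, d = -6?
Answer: 4639/825 ≈ 5.6230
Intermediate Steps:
S(T, g) = -5*T (S(T, g) = -6*T + T = -5*T)
p = 130 (p = 2*(-5*(-13)) = 2*65 = 130)
(F - 3095)/(-955 + p) = (-1544 - 3095)/(-955 + 130) = -4639/(-825) = -4639*(-1/825) = 4639/825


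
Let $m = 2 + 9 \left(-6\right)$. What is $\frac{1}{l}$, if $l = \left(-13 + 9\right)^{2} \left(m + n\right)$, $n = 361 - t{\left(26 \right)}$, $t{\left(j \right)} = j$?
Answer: $\frac{1}{4528} \approx 0.00022085$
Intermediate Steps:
$m = -52$ ($m = 2 - 54 = -52$)
$n = 335$ ($n = 361 - 26 = 335$)
$l = 4528$ ($l = \left(-13 + 9\right)^{2} \left(-52 + 335\right) = \left(-4\right)^{2} \cdot 283 = 16 \cdot 283 = 4528$)
$\frac{1}{l} = \frac{1}{4528}$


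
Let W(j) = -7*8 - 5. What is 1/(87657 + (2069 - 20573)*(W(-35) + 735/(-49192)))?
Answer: 6149/7481349804 ≈ 8.2191e-7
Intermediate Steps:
W(j) = -61 (W(j) = -56 - 5 = -61)
1/(87657 + (2069 - 20573)*(W(-35) + 735/(-49192))) = 1/(87657 + (2069 - 20573)*(-61 + 735/(-49192))) = 1/(87657 - 18504*(-61 + 735*(-1/49192))) = 1/(87657 - 18504*(-61 - 735/49192)) = 1/(87657 - 18504*(-3001447/49192)) = 1/(87657 + 6942346911/6149) = 1/(7481349804/6149) = 6149/7481349804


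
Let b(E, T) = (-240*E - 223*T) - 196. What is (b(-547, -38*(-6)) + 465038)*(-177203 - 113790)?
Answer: -158672081054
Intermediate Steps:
b(E, T) = -196 - 240*E - 223*T
(b(-547, -38*(-6)) + 465038)*(-177203 - 113790) = ((-196 - 240*(-547) - (-8474)*(-6)) + 465038)*(-177203 - 113790) = ((-196 + 131280 - 223*228) + 465038)*(-290993) = ((-196 + 131280 - 50844) + 465038)*(-290993) = (80240 + 465038)*(-290993) = 545278*(-290993) = -158672081054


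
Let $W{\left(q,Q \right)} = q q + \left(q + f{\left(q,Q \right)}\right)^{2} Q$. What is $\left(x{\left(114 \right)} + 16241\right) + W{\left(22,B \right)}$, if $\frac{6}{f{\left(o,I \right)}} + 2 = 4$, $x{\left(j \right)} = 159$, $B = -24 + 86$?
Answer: $55634$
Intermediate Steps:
$B = 62$
$f{\left(o,I \right)} = 3$ ($f{\left(o,I \right)} = \frac{6}{-2 + 4} = \frac{6}{2} = 6 \cdot \frac{1}{2} = 3$)
$W{\left(q,Q \right)} = q^{2} + Q \left(3 + q\right)^{2}$ ($W{\left(q,Q \right)} = q q + \left(q + 3\right)^{2} Q = q^{2} + \left(3 + q\right)^{2} Q = q^{2} + Q \left(3 + q\right)^{2}$)
$\left(x{\left(114 \right)} + 16241\right) + W{\left(22,B \right)} = \left(159 + 16241\right) + \left(22^{2} + 62 \left(3 + 22\right)^{2}\right) = 16400 + \left(484 + 62 \cdot 25^{2}\right) = 16400 + \left(484 + 62 \cdot 625\right) = 16400 + \left(484 + 38750\right) = 16400 + 39234 = 55634$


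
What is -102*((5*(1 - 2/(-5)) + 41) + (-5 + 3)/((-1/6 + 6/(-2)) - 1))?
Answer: -123624/25 ≈ -4945.0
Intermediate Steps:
-102*((5*(1 - 2/(-5)) + 41) + (-5 + 3)/((-1/6 + 6/(-2)) - 1)) = -102*((5*(1 - 2*(-1/5)) + 41) - 2/((-1*1/6 + 6*(-1/2)) - 1)) = -102*((5*(1 + 2/5) + 41) - 2/((-1/6 - 3) - 1)) = -102*((5*(7/5) + 41) - 2/(-19/6 - 1)) = -102*((7 + 41) - 2/(-25/6)) = -102*(48 - 2*(-6/25)) = -102*(48 + 12/25) = -102*1212/25 = -123624/25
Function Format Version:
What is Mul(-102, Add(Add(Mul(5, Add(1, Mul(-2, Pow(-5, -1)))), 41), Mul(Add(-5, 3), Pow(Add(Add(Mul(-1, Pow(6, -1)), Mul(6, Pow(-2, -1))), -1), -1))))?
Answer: Rational(-123624, 25) ≈ -4945.0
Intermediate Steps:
Mul(-102, Add(Add(Mul(5, Add(1, Mul(-2, Pow(-5, -1)))), 41), Mul(Add(-5, 3), Pow(Add(Add(Mul(-1, Pow(6, -1)), Mul(6, Pow(-2, -1))), -1), -1)))) = Mul(-102, Add(Add(Mul(5, Add(1, Mul(-2, Rational(-1, 5)))), 41), Mul(-2, Pow(Add(Add(Mul(-1, Rational(1, 6)), Mul(6, Rational(-1, 2))), -1), -1)))) = Mul(-102, Add(Add(Mul(5, Add(1, Rational(2, 5))), 41), Mul(-2, Pow(Add(Add(Rational(-1, 6), -3), -1), -1)))) = Mul(-102, Add(Add(Mul(5, Rational(7, 5)), 41), Mul(-2, Pow(Add(Rational(-19, 6), -1), -1)))) = Mul(-102, Add(Add(7, 41), Mul(-2, Pow(Rational(-25, 6), -1)))) = Mul(-102, Add(48, Mul(-2, Rational(-6, 25)))) = Mul(-102, Add(48, Rational(12, 25))) = Mul(-102, Rational(1212, 25)) = Rational(-123624, 25)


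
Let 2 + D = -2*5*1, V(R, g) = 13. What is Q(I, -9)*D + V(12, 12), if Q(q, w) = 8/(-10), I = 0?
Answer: 113/5 ≈ 22.600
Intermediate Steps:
Q(q, w) = -⅘ (Q(q, w) = 8*(-⅒) = -⅘)
D = -12 (D = -2 - 2*5*1 = -2 - 10*1 = -2 - 10 = -12)
Q(I, -9)*D + V(12, 12) = -⅘*(-12) + 13 = 48/5 + 13 = 113/5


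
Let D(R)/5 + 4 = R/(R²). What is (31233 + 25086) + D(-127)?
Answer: 7149968/127 ≈ 56299.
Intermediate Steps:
D(R) = -20 + 5/R (D(R) = -20 + 5*(R/(R²)) = -20 + 5*(R/R²) = -20 + 5/R)
(31233 + 25086) + D(-127) = (31233 + 25086) + (-20 + 5/(-127)) = 56319 + (-20 + 5*(-1/127)) = 56319 + (-20 - 5/127) = 56319 - 2545/127 = 7149968/127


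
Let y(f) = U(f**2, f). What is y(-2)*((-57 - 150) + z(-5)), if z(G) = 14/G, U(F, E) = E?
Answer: 2098/5 ≈ 419.60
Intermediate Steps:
y(f) = f
y(-2)*((-57 - 150) + z(-5)) = -2*((-57 - 150) + 14/(-5)) = -2*(-207 + 14*(-1/5)) = -2*(-207 - 14/5) = -2*(-1049/5) = 2098/5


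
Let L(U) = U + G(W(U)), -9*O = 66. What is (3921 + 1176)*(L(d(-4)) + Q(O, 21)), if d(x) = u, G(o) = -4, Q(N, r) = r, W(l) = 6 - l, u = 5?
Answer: 112134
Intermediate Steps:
O = -22/3 (O = -⅑*66 = -22/3 ≈ -7.3333)
d(x) = 5
L(U) = -4 + U (L(U) = U - 4 = -4 + U)
(3921 + 1176)*(L(d(-4)) + Q(O, 21)) = (3921 + 1176)*((-4 + 5) + 21) = 5097*(1 + 21) = 5097*22 = 112134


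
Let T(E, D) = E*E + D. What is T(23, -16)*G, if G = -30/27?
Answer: -570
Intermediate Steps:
G = -10/9 (G = -30*1/27 = -10/9 ≈ -1.1111)
T(E, D) = D + E² (T(E, D) = E² + D = D + E²)
T(23, -16)*G = (-16 + 23²)*(-10/9) = (-16 + 529)*(-10/9) = 513*(-10/9) = -570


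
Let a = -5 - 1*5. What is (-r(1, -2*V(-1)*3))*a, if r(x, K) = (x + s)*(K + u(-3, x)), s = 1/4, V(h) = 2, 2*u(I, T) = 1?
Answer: -575/4 ≈ -143.75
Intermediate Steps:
u(I, T) = 1/2 (u(I, T) = (1/2)*1 = 1/2)
s = 1/4 ≈ 0.25000
a = -10 (a = -5 - 5 = -10)
r(x, K) = (1/2 + K)*(1/4 + x) (r(x, K) = (x + 1/4)*(K + 1/2) = (1/4 + x)*(1/2 + K) = (1/2 + K)*(1/4 + x))
(-r(1, -2*V(-1)*3))*a = -(1/8 + (1/2)*1 + (-2*2*3)/4 + (-2*2*3)*1)*(-10) = -(1/8 + 1/2 + (-4*3)/4 - 4*3*1)*(-10) = -(1/8 + 1/2 + (1/4)*(-12) - 12*1)*(-10) = -(1/8 + 1/2 - 3 - 12)*(-10) = -1*(-115/8)*(-10) = (115/8)*(-10) = -575/4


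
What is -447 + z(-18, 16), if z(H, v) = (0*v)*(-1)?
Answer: -447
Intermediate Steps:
z(H, v) = 0 (z(H, v) = 0*(-1) = 0)
-447 + z(-18, 16) = -447 + 0 = -447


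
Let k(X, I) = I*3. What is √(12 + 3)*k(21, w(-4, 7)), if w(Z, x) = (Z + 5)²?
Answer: 3*√15 ≈ 11.619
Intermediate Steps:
w(Z, x) = (5 + Z)²
k(X, I) = 3*I
√(12 + 3)*k(21, w(-4, 7)) = √(12 + 3)*(3*(5 - 4)²) = √15*(3*1²) = √15*(3*1) = √15*3 = 3*√15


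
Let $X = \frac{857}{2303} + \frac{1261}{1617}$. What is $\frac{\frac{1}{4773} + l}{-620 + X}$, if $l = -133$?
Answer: $\frac{2010198883}{9353455589} \approx 0.21492$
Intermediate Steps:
$X = \frac{87548}{75999}$ ($X = 857 \cdot \frac{1}{2303} + 1261 \cdot \frac{1}{1617} = \frac{857}{2303} + \frac{1261}{1617} = \frac{87548}{75999} \approx 1.152$)
$\frac{\frac{1}{4773} + l}{-620 + X} = \frac{\frac{1}{4773} - 133}{-620 + \frac{87548}{75999}} = \frac{\frac{1}{4773} - 133}{- \frac{47031832}{75999}} = \left(- \frac{634808}{4773}\right) \left(- \frac{75999}{47031832}\right) = \frac{2010198883}{9353455589}$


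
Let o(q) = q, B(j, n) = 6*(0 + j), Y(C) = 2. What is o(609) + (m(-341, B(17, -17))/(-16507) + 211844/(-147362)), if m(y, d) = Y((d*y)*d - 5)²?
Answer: 738948881425/1216252267 ≈ 607.56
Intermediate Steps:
B(j, n) = 6*j
m(y, d) = 4 (m(y, d) = 2² = 4)
o(609) + (m(-341, B(17, -17))/(-16507) + 211844/(-147362)) = 609 + (4/(-16507) + 211844/(-147362)) = 609 + (4*(-1/16507) + 211844*(-1/147362)) = 609 + (-4/16507 - 105922/73681) = 609 - 1748749178/1216252267 = 738948881425/1216252267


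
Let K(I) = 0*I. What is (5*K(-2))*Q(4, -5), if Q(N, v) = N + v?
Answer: 0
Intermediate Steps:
K(I) = 0
(5*K(-2))*Q(4, -5) = (5*0)*(4 - 5) = 0*(-1) = 0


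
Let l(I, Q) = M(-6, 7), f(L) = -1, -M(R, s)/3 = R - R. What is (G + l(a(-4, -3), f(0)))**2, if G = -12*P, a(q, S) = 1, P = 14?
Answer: 28224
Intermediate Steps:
M(R, s) = 0 (M(R, s) = -3*(R - R) = -3*0 = 0)
l(I, Q) = 0
G = -168 (G = -12*14 = -168)
(G + l(a(-4, -3), f(0)))**2 = (-168 + 0)**2 = (-168)**2 = 28224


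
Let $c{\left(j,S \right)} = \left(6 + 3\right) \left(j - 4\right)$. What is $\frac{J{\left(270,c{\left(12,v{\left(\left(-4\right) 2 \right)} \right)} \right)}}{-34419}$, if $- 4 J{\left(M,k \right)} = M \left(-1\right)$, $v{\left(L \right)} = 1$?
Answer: $- \frac{45}{22946} \approx -0.0019611$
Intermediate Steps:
$c{\left(j,S \right)} = -36 + 9 j$ ($c{\left(j,S \right)} = 9 \left(-4 + j\right) = -36 + 9 j$)
$J{\left(M,k \right)} = \frac{M}{4}$ ($J{\left(M,k \right)} = - \frac{M \left(-1\right)}{4} = - \frac{\left(-1\right) M}{4} = \frac{M}{4}$)
$\frac{J{\left(270,c{\left(12,v{\left(\left(-4\right) 2 \right)} \right)} \right)}}{-34419} = \frac{\frac{1}{4} \cdot 270}{-34419} = \frac{135}{2} \left(- \frac{1}{34419}\right) = - \frac{45}{22946}$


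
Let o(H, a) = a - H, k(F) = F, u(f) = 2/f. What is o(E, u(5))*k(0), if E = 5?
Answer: 0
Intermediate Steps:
o(E, u(5))*k(0) = (2/5 - 1*5)*0 = (2*(⅕) - 5)*0 = (⅖ - 5)*0 = -23/5*0 = 0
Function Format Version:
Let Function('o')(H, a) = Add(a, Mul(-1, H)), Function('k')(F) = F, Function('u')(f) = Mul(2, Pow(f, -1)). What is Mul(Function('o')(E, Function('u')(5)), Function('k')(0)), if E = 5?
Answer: 0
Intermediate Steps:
Mul(Function('o')(E, Function('u')(5)), Function('k')(0)) = Mul(Add(Mul(2, Pow(5, -1)), Mul(-1, 5)), 0) = Mul(Add(Mul(2, Rational(1, 5)), -5), 0) = Mul(Add(Rational(2, 5), -5), 0) = Mul(Rational(-23, 5), 0) = 0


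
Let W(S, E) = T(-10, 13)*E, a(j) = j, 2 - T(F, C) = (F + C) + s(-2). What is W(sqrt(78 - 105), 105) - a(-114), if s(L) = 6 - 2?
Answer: -411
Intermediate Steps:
s(L) = 4
T(F, C) = -2 - C - F (T(F, C) = 2 - ((F + C) + 4) = 2 - ((C + F) + 4) = 2 - (4 + C + F) = 2 + (-4 - C - F) = -2 - C - F)
W(S, E) = -5*E (W(S, E) = (-2 - 1*13 - 1*(-10))*E = (-2 - 13 + 10)*E = -5*E)
W(sqrt(78 - 105), 105) - a(-114) = -5*105 - 1*(-114) = -525 + 114 = -411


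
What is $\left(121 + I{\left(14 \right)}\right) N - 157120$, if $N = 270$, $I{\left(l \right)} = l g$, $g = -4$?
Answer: $-139570$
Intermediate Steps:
$I{\left(l \right)} = - 4 l$ ($I{\left(l \right)} = l \left(-4\right) = - 4 l$)
$\left(121 + I{\left(14 \right)}\right) N - 157120 = \left(121 - 56\right) 270 - 157120 = 65 \cdot 270 - 157120 = 17550 - 157120 = -139570$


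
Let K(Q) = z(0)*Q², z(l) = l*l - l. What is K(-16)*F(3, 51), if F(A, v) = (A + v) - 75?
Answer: 0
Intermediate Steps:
z(l) = l² - l
K(Q) = 0 (K(Q) = (0*(-1 + 0))*Q² = (0*(-1))*Q² = 0*Q² = 0)
F(A, v) = -75 + A + v
K(-16)*F(3, 51) = 0*(-75 + 3 + 51) = 0*(-21) = 0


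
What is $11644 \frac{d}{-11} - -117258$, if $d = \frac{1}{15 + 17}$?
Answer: $\frac{10315793}{88} \approx 1.1722 \cdot 10^{5}$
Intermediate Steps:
$d = \frac{1}{32} \approx 0.03125$
$11644 \frac{d}{-11} - -117258 = 11644 \frac{1}{32 \left(-11\right)} - -117258 = 11644 \cdot \frac{1}{32} \left(- \frac{1}{11}\right) + 117258 = 11644 \left(- \frac{1}{352}\right) + 117258 = - \frac{2911}{88} + 117258 = \frac{10315793}{88}$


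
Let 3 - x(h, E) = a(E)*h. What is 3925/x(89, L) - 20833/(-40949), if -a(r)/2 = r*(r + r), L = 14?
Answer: 1614430732/2857380271 ≈ 0.56500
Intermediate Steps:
a(r) = -4*r**2 (a(r) = -2*r*(r + r) = -2*r*2*r = -4*r**2)
x(h, E) = 3 + 4*h*E**2 (x(h, E) = 3 - (-4*E**2)*h = 3 - (-4)*h*E**2 = 3 + 4*h*E**2)
3925/x(89, L) - 20833/(-40949) = 3925/(3 + 4*89*14**2) - 20833/(-40949) = 3925/(3 + 4*89*196) - 20833*(-1/40949) = 3925/(3 + 69776) + 20833/40949 = 3925/69779 + 20833/40949 = 1614430732/2857380271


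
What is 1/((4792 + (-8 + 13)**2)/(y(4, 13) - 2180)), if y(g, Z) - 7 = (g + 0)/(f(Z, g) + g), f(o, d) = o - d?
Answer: -28245/62621 ≈ -0.45105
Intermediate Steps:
y(g, Z) = 7 + g/Z (y(g, Z) = 7 + (g + 0)/((Z - g) + g) = 7 + g/Z)
1/((4792 + (-8 + 13)**2)/(y(4, 13) - 2180)) = 1/((4792 + (-8 + 13)**2)/((7 + 4/13) - 2180)) = 1/((4792 + 5**2)/((7 + 4*(1/13)) - 2180)) = 1/((4792 + 25)/((7 + 4/13) - 2180)) = 1/(4817/(95/13 - 2180)) = 1/(4817/(-28245/13)) = 1/(4817*(-13/28245)) = 1/(-62621/28245) = -28245/62621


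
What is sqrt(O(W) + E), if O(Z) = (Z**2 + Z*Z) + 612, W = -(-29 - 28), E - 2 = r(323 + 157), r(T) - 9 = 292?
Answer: sqrt(7413) ≈ 86.099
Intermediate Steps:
r(T) = 301 (r(T) = 9 + 292 = 301)
E = 303 (E = 2 + 301 = 303)
W = 57 (W = -1*(-57) = 57)
O(Z) = 612 + 2*Z**2 (O(Z) = (Z**2 + Z**2) + 612 = 2*Z**2 + 612 = 612 + 2*Z**2)
sqrt(O(W) + E) = sqrt((612 + 2*57**2) + 303) = sqrt((612 + 2*3249) + 303) = sqrt((612 + 6498) + 303) = sqrt(7110 + 303) = sqrt(7413)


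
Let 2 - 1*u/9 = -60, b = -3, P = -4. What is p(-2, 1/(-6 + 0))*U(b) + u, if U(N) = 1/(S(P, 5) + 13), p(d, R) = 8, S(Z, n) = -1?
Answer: 1676/3 ≈ 558.67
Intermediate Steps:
U(N) = 1/12 (U(N) = 1/(-1 + 13) = 1/12)
u = 558 (u = 18 - 9*(-60) = 18 + 540 = 558)
p(-2, 1/(-6 + 0))*U(b) + u = 8*(1/12) + 558 = 2/3 + 558 = 1676/3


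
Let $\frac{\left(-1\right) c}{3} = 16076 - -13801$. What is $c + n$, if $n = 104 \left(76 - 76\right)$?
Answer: $-89631$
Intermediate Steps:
$c = -89631$ ($c = - 3 \left(16076 - -13801\right) = - 3 \left(16076 + 13801\right) = \left(-3\right) 29877 = -89631$)
$n = 0$ ($n = 104 \cdot 0 = 0$)
$c + n = -89631 + 0 = -89631$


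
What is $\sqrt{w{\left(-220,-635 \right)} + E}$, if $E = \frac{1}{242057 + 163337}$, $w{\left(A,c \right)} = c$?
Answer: $\frac{i \sqrt{104358627069466}}{405394} \approx 25.199 i$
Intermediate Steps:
$E = \frac{1}{405394} \approx 2.4667 \cdot 10^{-6}$
$\sqrt{w{\left(-220,-635 \right)} + E} = \sqrt{-635 + \frac{1}{405394}} = \sqrt{- \frac{257425189}{405394}} = \frac{i \sqrt{104358627069466}}{405394}$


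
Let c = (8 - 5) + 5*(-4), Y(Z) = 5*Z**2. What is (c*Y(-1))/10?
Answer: -17/2 ≈ -8.5000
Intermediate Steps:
c = -17 (c = 3 - 20 = -17)
(c*Y(-1))/10 = -85*(-1)**2/10 = -85*(1/10) = -17*5*(1/10) = -85*1/10 = -17/2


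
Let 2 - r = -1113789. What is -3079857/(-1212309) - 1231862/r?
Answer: 92234267549/64298040639 ≈ 1.4345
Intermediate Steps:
r = 1113791 (r = 2 - 1*(-1113789) = 2 + 1113789 = 1113791)
-3079857/(-1212309) - 1231862/r = -3079857/(-1212309) - 1231862/1113791 = -3079857*(-1/1212309) - 1231862*1/1113791 = 1026619/404103 - 1231862/1113791 = 92234267549/64298040639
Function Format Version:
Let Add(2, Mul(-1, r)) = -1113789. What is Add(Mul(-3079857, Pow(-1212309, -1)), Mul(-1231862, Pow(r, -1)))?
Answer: Rational(92234267549, 64298040639) ≈ 1.4345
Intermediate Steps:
r = 1113791 (r = Add(2, Mul(-1, -1113789)) = Add(2, 1113789) = 1113791)
Add(Mul(-3079857, Pow(-1212309, -1)), Mul(-1231862, Pow(r, -1))) = Add(Mul(-3079857, Pow(-1212309, -1)), Mul(-1231862, Pow(1113791, -1))) = Add(Mul(-3079857, Rational(-1, 1212309)), Mul(-1231862, Rational(1, 1113791))) = Add(Rational(1026619, 404103), Rational(-1231862, 1113791)) = Rational(92234267549, 64298040639)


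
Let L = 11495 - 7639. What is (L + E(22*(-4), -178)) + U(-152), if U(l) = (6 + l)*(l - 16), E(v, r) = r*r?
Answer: 60068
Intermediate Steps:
L = 3856
E(v, r) = r**2
U(l) = (-16 + l)*(6 + l) (U(l) = (6 + l)*(-16 + l) = (-16 + l)*(6 + l))
(L + E(22*(-4), -178)) + U(-152) = (3856 + (-178)**2) + (-96 + (-152)**2 - 10*(-152)) = (3856 + 31684) + (-96 + 23104 + 1520) = 35540 + 24528 = 60068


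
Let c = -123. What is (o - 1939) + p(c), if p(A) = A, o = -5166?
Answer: -7228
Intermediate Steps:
(o - 1939) + p(c) = (-5166 - 1939) - 123 = -7105 - 123 = -7228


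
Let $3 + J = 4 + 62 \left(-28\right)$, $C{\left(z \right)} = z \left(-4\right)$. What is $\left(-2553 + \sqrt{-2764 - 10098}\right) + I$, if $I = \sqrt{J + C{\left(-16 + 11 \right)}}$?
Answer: $-2553 + i \sqrt{12862} + 7 i \sqrt{35} \approx -2553.0 + 154.82 i$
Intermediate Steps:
$C{\left(z \right)} = - 4 z$
$J = -1735$ ($J = -3 + \left(4 + 62 \left(-28\right)\right) = -3 + \left(4 - 1736\right) = -3 - 1732 = -1735$)
$I = 7 i \sqrt{35}$ ($I = \sqrt{-1735 - 4 \left(-16 + 11\right)} = \sqrt{-1735 - -20} = \sqrt{-1735 + 20} = \sqrt{-1715} = 7 i \sqrt{35} \approx 41.413 i$)
$\left(-2553 + \sqrt{-2764 - 10098}\right) + I = \left(-2553 + \sqrt{-2764 - 10098}\right) + 7 i \sqrt{35} = \left(-2553 + \sqrt{-12862}\right) + 7 i \sqrt{35} = \left(-2553 + i \sqrt{12862}\right) + 7 i \sqrt{35} = -2553 + i \sqrt{12862} + 7 i \sqrt{35}$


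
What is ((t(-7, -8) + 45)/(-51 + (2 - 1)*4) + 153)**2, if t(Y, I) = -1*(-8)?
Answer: 50951044/2209 ≈ 23065.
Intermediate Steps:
t(Y, I) = 8
((t(-7, -8) + 45)/(-51 + (2 - 1)*4) + 153)**2 = ((8 + 45)/(-51 + (2 - 1)*4) + 153)**2 = (53/(-51 + 1*4) + 153)**2 = (53/(-51 + 4) + 153)**2 = (53/(-47) + 153)**2 = (53*(-1/47) + 153)**2 = (-53/47 + 153)**2 = (7138/47)**2 = 50951044/2209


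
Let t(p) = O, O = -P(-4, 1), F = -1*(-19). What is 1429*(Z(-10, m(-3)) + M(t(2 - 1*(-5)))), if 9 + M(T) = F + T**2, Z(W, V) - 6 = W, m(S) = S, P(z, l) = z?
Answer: 31438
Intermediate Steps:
Z(W, V) = 6 + W
F = 19
O = 4 (O = -1*(-4) = 4)
t(p) = 4
M(T) = 10 + T**2 (M(T) = -9 + (19 + T**2) = 10 + T**2)
1429*(Z(-10, m(-3)) + M(t(2 - 1*(-5)))) = 1429*((6 - 10) + (10 + 4**2)) = 1429*(-4 + (10 + 16)) = 1429*(-4 + 26) = 1429*22 = 31438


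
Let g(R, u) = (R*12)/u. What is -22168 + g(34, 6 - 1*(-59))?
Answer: -1440512/65 ≈ -22162.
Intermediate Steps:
g(R, u) = 12*R/u (g(R, u) = (12*R)/u = 12*R/u)
-22168 + g(34, 6 - 1*(-59)) = -22168 + 12*34/(6 - 1*(-59)) = -22168 + 12*34/(6 + 59) = -22168 + 12*34/65 = -22168 + 12*34*(1/65) = -22168 + 408/65 = -1440512/65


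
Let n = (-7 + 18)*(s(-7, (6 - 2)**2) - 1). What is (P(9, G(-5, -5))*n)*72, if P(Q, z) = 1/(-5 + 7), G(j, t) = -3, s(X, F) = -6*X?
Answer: 16236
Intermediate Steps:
P(Q, z) = 1/2
n = 451 (n = (-7 + 18)*(-6*(-7) - 1) = 11*(42 - 1) = 11*41 = 451)
(P(9, G(-5, -5))*n)*72 = ((1/2)*451)*72 = (451/2)*72 = 16236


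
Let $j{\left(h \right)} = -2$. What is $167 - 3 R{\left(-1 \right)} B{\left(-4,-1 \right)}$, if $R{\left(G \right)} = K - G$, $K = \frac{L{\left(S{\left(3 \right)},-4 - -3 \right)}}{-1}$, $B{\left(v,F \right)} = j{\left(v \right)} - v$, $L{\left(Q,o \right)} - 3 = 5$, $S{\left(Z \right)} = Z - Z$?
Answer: $7014$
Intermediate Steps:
$S{\left(Z \right)} = 0$
$L{\left(Q,o \right)} = 8$ ($L{\left(Q,o \right)} = 3 + 5 = 8$)
$B{\left(v,F \right)} = -2 - v$
$K = -8$ ($K = \frac{8}{-1} = 8 \left(-1\right) = -8$)
$R{\left(G \right)} = -8 - G$
$167 - 3 R{\left(-1 \right)} B{\left(-4,-1 \right)} = 167 - 3 \left(-8 - -1\right) \left(-2 - -4\right) = 167 - 3 \left(-8 + 1\right) \left(-2 + 4\right) = 167 \left(-3\right) \left(-7\right) 2 = 167 \cdot 21 \cdot 2 = 167 \cdot 42 = 7014$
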